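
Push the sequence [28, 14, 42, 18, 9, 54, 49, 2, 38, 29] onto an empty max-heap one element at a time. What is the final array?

Insert 28:
  append 28 at index 0 → [28] (no swap needed)
Insert 14:
  append 14 at index 1 → [28, 14] (no swap needed)
Insert 42:
  append 42 at index 2 → [28, 14, 42]
  42 > parent 28 at index 0, swap → [42, 14, 28]
Insert 18:
  append 18 at index 3 → [42, 14, 28, 18]
  18 > parent 14 at index 1, swap → [42, 18, 28, 14]
Insert 9:
  append 9 at index 4 → [42, 18, 28, 14, 9] (no swap needed)
Insert 54:
  append 54 at index 5 → [42, 18, 28, 14, 9, 54]
  54 > parent 28 at index 2, swap → [42, 18, 54, 14, 9, 28]
  54 > parent 42 at index 0, swap → [54, 18, 42, 14, 9, 28]
Insert 49:
  append 49 at index 6 → [54, 18, 42, 14, 9, 28, 49]
  49 > parent 42 at index 2, swap → [54, 18, 49, 14, 9, 28, 42]
Insert 2:
  append 2 at index 7 → [54, 18, 49, 14, 9, 28, 42, 2] (no swap needed)
Insert 38:
  append 38 at index 8 → [54, 18, 49, 14, 9, 28, 42, 2, 38]
  38 > parent 14 at index 3, swap → [54, 18, 49, 38, 9, 28, 42, 2, 14]
  38 > parent 18 at index 1, swap → [54, 38, 49, 18, 9, 28, 42, 2, 14]
Insert 29:
  append 29 at index 9 → [54, 38, 49, 18, 9, 28, 42, 2, 14, 29]
  29 > parent 9 at index 4, swap → [54, 38, 49, 18, 29, 28, 42, 2, 14, 9]

[54, 38, 49, 18, 29, 28, 42, 2, 14, 9]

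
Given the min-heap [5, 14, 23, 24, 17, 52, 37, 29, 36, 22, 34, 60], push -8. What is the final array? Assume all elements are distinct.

append -8 at index 12 → [5, 14, 23, 24, 17, 52, 37, 29, 36, 22, 34, 60, -8]
-8 < parent 52 at index 5, swap → [5, 14, 23, 24, 17, -8, 37, 29, 36, 22, 34, 60, 52]
-8 < parent 23 at index 2, swap → [5, 14, -8, 24, 17, 23, 37, 29, 36, 22, 34, 60, 52]
-8 < parent 5 at index 0, swap → [-8, 14, 5, 24, 17, 23, 37, 29, 36, 22, 34, 60, 52]

[-8, 14, 5, 24, 17, 23, 37, 29, 36, 22, 34, 60, 52]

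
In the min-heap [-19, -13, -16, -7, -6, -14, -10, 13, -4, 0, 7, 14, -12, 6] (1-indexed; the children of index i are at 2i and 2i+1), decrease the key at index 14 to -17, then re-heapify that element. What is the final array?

[-19, -13, -17, -7, -6, -14, -16, 13, -4, 0, 7, 14, -12, -10]

set index 14 from 6 to -17 → [-19, -13, -16, -7, -6, -14, -10, 13, -4, 0, 7, 14, -12, -17]
-17 < parent -10 at index 7, swap → [-19, -13, -16, -7, -6, -14, -17, 13, -4, 0, 7, 14, -12, -10]
-17 < parent -16 at index 3, swap → [-19, -13, -17, -7, -6, -14, -16, 13, -4, 0, 7, 14, -12, -10]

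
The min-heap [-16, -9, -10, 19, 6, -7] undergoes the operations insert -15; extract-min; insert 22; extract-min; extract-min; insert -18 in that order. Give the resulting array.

[-18, 6, -9, 19, 22, -7]

insert -15:
  append -15 at index 6 → [-16, -9, -10, 19, 6, -7, -15]
  -15 < parent -10 at index 2, swap → [-16, -9, -15, 19, 6, -7, -10]
extract-min → returns -16:
  remove root -16; move last element -10 to root → [-10, -9, -15, 19, 6, -7]
  -10 vs smaller child -15 at index 2, swap → [-15, -9, -10, 19, 6, -7]
insert 22:
  append 22 at index 6 → [-15, -9, -10, 19, 6, -7, 22] (no swap needed)
extract-min → returns -15:
  remove root -15; move last element 22 to root → [22, -9, -10, 19, 6, -7]
  22 vs smaller child -10 at index 2, swap → [-10, -9, 22, 19, 6, -7]
  22 vs only child -7 at index 5, swap → [-10, -9, -7, 19, 6, 22]
extract-min → returns -10:
  remove root -10; move last element 22 to root → [22, -9, -7, 19, 6]
  22 vs smaller child -9 at index 1, swap → [-9, 22, -7, 19, 6]
  22 vs smaller child 6 at index 4, swap → [-9, 6, -7, 19, 22]
insert -18:
  append -18 at index 5 → [-9, 6, -7, 19, 22, -18]
  -18 < parent -7 at index 2, swap → [-9, 6, -18, 19, 22, -7]
  -18 < parent -9 at index 0, swap → [-18, 6, -9, 19, 22, -7]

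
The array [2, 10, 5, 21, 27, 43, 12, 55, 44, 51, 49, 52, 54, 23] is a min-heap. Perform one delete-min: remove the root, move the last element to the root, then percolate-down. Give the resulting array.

[5, 10, 12, 21, 27, 43, 23, 55, 44, 51, 49, 52, 54]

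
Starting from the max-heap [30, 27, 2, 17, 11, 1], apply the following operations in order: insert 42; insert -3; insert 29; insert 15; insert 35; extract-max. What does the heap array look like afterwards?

[35, 29, 30, 27, 15, 1, 2, -3, 17, 11]

insert 42:
  append 42 at index 6 → [30, 27, 2, 17, 11, 1, 42]
  42 > parent 2 at index 2, swap → [30, 27, 42, 17, 11, 1, 2]
  42 > parent 30 at index 0, swap → [42, 27, 30, 17, 11, 1, 2]
insert -3:
  append -3 at index 7 → [42, 27, 30, 17, 11, 1, 2, -3] (no swap needed)
insert 29:
  append 29 at index 8 → [42, 27, 30, 17, 11, 1, 2, -3, 29]
  29 > parent 17 at index 3, swap → [42, 27, 30, 29, 11, 1, 2, -3, 17]
  29 > parent 27 at index 1, swap → [42, 29, 30, 27, 11, 1, 2, -3, 17]
insert 15:
  append 15 at index 9 → [42, 29, 30, 27, 11, 1, 2, -3, 17, 15]
  15 > parent 11 at index 4, swap → [42, 29, 30, 27, 15, 1, 2, -3, 17, 11]
insert 35:
  append 35 at index 10 → [42, 29, 30, 27, 15, 1, 2, -3, 17, 11, 35]
  35 > parent 15 at index 4, swap → [42, 29, 30, 27, 35, 1, 2, -3, 17, 11, 15]
  35 > parent 29 at index 1, swap → [42, 35, 30, 27, 29, 1, 2, -3, 17, 11, 15]
extract-max → returns 42:
  remove root 42; move last element 15 to root → [15, 35, 30, 27, 29, 1, 2, -3, 17, 11]
  15 vs larger child 35 at index 1, swap → [35, 15, 30, 27, 29, 1, 2, -3, 17, 11]
  15 vs larger child 29 at index 4, swap → [35, 29, 30, 27, 15, 1, 2, -3, 17, 11]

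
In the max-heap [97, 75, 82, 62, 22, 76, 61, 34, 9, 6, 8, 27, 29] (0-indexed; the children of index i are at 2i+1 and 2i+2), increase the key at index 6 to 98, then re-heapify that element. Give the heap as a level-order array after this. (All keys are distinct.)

set index 6 from 61 to 98 → [97, 75, 82, 62, 22, 76, 98, 34, 9, 6, 8, 27, 29]
98 > parent 82 at index 2, swap → [97, 75, 98, 62, 22, 76, 82, 34, 9, 6, 8, 27, 29]
98 > parent 97 at index 0, swap → [98, 75, 97, 62, 22, 76, 82, 34, 9, 6, 8, 27, 29]

[98, 75, 97, 62, 22, 76, 82, 34, 9, 6, 8, 27, 29]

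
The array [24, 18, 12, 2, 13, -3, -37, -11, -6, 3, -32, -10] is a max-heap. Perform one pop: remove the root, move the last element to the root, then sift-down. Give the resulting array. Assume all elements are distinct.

remove root 24; move last element -10 to root → [-10, 18, 12, 2, 13, -3, -37, -11, -6, 3, -32]
-10 vs larger child 18 at index 1, swap → [18, -10, 12, 2, 13, -3, -37, -11, -6, 3, -32]
-10 vs larger child 13 at index 4, swap → [18, 13, 12, 2, -10, -3, -37, -11, -6, 3, -32]
-10 vs larger child 3 at index 9, swap → [18, 13, 12, 2, 3, -3, -37, -11, -6, -10, -32]

[18, 13, 12, 2, 3, -3, -37, -11, -6, -10, -32]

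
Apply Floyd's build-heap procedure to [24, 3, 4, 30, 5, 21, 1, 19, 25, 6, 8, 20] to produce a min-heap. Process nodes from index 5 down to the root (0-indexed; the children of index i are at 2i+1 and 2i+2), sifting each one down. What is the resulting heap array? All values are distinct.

sift down from index 5:
  21 vs only child 20 at index 11, swap → [24, 3, 4, 30, 5, 20, 1, 19, 25, 6, 8, 21]
sift down from index 4: already satisfies heap property
sift down from index 3:
  30 vs smaller child 19 at index 7, swap → [24, 3, 4, 19, 5, 20, 1, 30, 25, 6, 8, 21]
sift down from index 2:
  4 vs smaller child 1 at index 6, swap → [24, 3, 1, 19, 5, 20, 4, 30, 25, 6, 8, 21]
sift down from index 1: already satisfies heap property
sift down from index 0:
  24 vs smaller child 1 at index 2, swap → [1, 3, 24, 19, 5, 20, 4, 30, 25, 6, 8, 21]
  24 vs smaller child 4 at index 6, swap → [1, 3, 4, 19, 5, 20, 24, 30, 25, 6, 8, 21]

[1, 3, 4, 19, 5, 20, 24, 30, 25, 6, 8, 21]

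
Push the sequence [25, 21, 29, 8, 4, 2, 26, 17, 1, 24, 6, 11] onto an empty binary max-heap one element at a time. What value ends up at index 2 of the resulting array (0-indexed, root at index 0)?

Insert 25:
  append 25 at index 0 → [25] (no swap needed)
Insert 21:
  append 21 at index 1 → [25, 21] (no swap needed)
Insert 29:
  append 29 at index 2 → [25, 21, 29]
  29 > parent 25 at index 0, swap → [29, 21, 25]
Insert 8:
  append 8 at index 3 → [29, 21, 25, 8] (no swap needed)
Insert 4:
  append 4 at index 4 → [29, 21, 25, 8, 4] (no swap needed)
Insert 2:
  append 2 at index 5 → [29, 21, 25, 8, 4, 2] (no swap needed)
Insert 26:
  append 26 at index 6 → [29, 21, 25, 8, 4, 2, 26]
  26 > parent 25 at index 2, swap → [29, 21, 26, 8, 4, 2, 25]
Insert 17:
  append 17 at index 7 → [29, 21, 26, 8, 4, 2, 25, 17]
  17 > parent 8 at index 3, swap → [29, 21, 26, 17, 4, 2, 25, 8]
Insert 1:
  append 1 at index 8 → [29, 21, 26, 17, 4, 2, 25, 8, 1] (no swap needed)
Insert 24:
  append 24 at index 9 → [29, 21, 26, 17, 4, 2, 25, 8, 1, 24]
  24 > parent 4 at index 4, swap → [29, 21, 26, 17, 24, 2, 25, 8, 1, 4]
  24 > parent 21 at index 1, swap → [29, 24, 26, 17, 21, 2, 25, 8, 1, 4]
Insert 6:
  append 6 at index 10 → [29, 24, 26, 17, 21, 2, 25, 8, 1, 4, 6] (no swap needed)
Insert 11:
  append 11 at index 11 → [29, 24, 26, 17, 21, 2, 25, 8, 1, 4, 6, 11]
  11 > parent 2 at index 5, swap → [29, 24, 26, 17, 21, 11, 25, 8, 1, 4, 6, 2]
resulting array: [29, 24, 26, 17, 21, 11, 25, 8, 1, 4, 6, 2]

26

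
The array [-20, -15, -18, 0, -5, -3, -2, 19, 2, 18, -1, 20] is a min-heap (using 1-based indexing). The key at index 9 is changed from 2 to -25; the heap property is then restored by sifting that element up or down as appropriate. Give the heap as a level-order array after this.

[-25, -20, -18, -15, -5, -3, -2, 19, 0, 18, -1, 20]

set index 9 from 2 to -25 → [-20, -15, -18, 0, -5, -3, -2, 19, -25, 18, -1, 20]
-25 < parent 0 at index 4, swap → [-20, -15, -18, -25, -5, -3, -2, 19, 0, 18, -1, 20]
-25 < parent -15 at index 2, swap → [-20, -25, -18, -15, -5, -3, -2, 19, 0, 18, -1, 20]
-25 < parent -20 at index 1, swap → [-25, -20, -18, -15, -5, -3, -2, 19, 0, 18, -1, 20]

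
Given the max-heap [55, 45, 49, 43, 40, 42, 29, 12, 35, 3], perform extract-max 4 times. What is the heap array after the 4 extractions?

extract-max #1 returns 55:
  remove root 55; move last element 3 to root → [3, 45, 49, 43, 40, 42, 29, 12, 35]
  3 vs larger child 49 at index 2, swap → [49, 45, 3, 43, 40, 42, 29, 12, 35]
  3 vs larger child 42 at index 5, swap → [49, 45, 42, 43, 40, 3, 29, 12, 35]
extract-max #2 returns 49:
  remove root 49; move last element 35 to root → [35, 45, 42, 43, 40, 3, 29, 12]
  35 vs larger child 45 at index 1, swap → [45, 35, 42, 43, 40, 3, 29, 12]
  35 vs larger child 43 at index 3, swap → [45, 43, 42, 35, 40, 3, 29, 12]
extract-max #3 returns 45:
  remove root 45; move last element 12 to root → [12, 43, 42, 35, 40, 3, 29]
  12 vs larger child 43 at index 1, swap → [43, 12, 42, 35, 40, 3, 29]
  12 vs larger child 40 at index 4, swap → [43, 40, 42, 35, 12, 3, 29]
extract-max #4 returns 43:
  remove root 43; move last element 29 to root → [29, 40, 42, 35, 12, 3]
  29 vs larger child 42 at index 2, swap → [42, 40, 29, 35, 12, 3]

[42, 40, 29, 35, 12, 3]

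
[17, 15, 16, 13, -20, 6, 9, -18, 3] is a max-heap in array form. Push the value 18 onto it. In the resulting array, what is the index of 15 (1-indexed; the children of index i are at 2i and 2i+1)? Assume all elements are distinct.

5

append 18 at index 10 → [17, 15, 16, 13, -20, 6, 9, -18, 3, 18]
18 > parent -20 at index 5, swap → [17, 15, 16, 13, 18, 6, 9, -18, 3, -20]
18 > parent 15 at index 2, swap → [17, 18, 16, 13, 15, 6, 9, -18, 3, -20]
18 > parent 17 at index 1, swap → [18, 17, 16, 13, 15, 6, 9, -18, 3, -20]
resulting array: [18, 17, 16, 13, 15, 6, 9, -18, 3, -20]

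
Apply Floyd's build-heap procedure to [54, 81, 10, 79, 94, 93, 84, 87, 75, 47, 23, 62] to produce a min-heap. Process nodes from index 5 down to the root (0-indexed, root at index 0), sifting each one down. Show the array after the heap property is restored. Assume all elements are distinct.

[10, 23, 54, 75, 47, 62, 84, 87, 79, 81, 94, 93]

sift down from index 5:
  93 vs only child 62 at index 11, swap → [54, 81, 10, 79, 94, 62, 84, 87, 75, 47, 23, 93]
sift down from index 4:
  94 vs smaller child 23 at index 10, swap → [54, 81, 10, 79, 23, 62, 84, 87, 75, 47, 94, 93]
sift down from index 3:
  79 vs smaller child 75 at index 8, swap → [54, 81, 10, 75, 23, 62, 84, 87, 79, 47, 94, 93]
sift down from index 2: already satisfies heap property
sift down from index 1:
  81 vs smaller child 23 at index 4, swap → [54, 23, 10, 75, 81, 62, 84, 87, 79, 47, 94, 93]
  81 vs smaller child 47 at index 9, swap → [54, 23, 10, 75, 47, 62, 84, 87, 79, 81, 94, 93]
sift down from index 0:
  54 vs smaller child 10 at index 2, swap → [10, 23, 54, 75, 47, 62, 84, 87, 79, 81, 94, 93]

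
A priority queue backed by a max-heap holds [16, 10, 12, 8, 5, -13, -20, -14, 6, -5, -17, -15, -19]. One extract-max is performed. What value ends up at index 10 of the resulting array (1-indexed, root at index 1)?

remove root 16; move last element -19 to root → [-19, 10, 12, 8, 5, -13, -20, -14, 6, -5, -17, -15]
-19 vs larger child 12 at index 3, swap → [12, 10, -19, 8, 5, -13, -20, -14, 6, -5, -17, -15]
-19 vs larger child -13 at index 6, swap → [12, 10, -13, 8, 5, -19, -20, -14, 6, -5, -17, -15]
-19 vs only child -15 at index 12, swap → [12, 10, -13, 8, 5, -15, -20, -14, 6, -5, -17, -19]
resulting array: [12, 10, -13, 8, 5, -15, -20, -14, 6, -5, -17, -19]

-5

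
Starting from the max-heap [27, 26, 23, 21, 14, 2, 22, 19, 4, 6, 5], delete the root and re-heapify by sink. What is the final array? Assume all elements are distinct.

remove root 27; move last element 5 to root → [5, 26, 23, 21, 14, 2, 22, 19, 4, 6]
5 vs larger child 26 at index 1, swap → [26, 5, 23, 21, 14, 2, 22, 19, 4, 6]
5 vs larger child 21 at index 3, swap → [26, 21, 23, 5, 14, 2, 22, 19, 4, 6]
5 vs larger child 19 at index 7, swap → [26, 21, 23, 19, 14, 2, 22, 5, 4, 6]

[26, 21, 23, 19, 14, 2, 22, 5, 4, 6]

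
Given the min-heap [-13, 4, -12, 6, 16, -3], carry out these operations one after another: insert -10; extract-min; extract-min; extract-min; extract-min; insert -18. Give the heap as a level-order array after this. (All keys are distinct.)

[-18, 4, 16, 6]

insert -10:
  append -10 at index 6 → [-13, 4, -12, 6, 16, -3, -10] (no swap needed)
extract-min → returns -13:
  remove root -13; move last element -10 to root → [-10, 4, -12, 6, 16, -3]
  -10 vs smaller child -12 at index 2, swap → [-12, 4, -10, 6, 16, -3]
extract-min → returns -12:
  remove root -12; move last element -3 to root → [-3, 4, -10, 6, 16]
  -3 vs smaller child -10 at index 2, swap → [-10, 4, -3, 6, 16]
extract-min → returns -10:
  remove root -10; move last element 16 to root → [16, 4, -3, 6]
  16 vs smaller child -3 at index 2, swap → [-3, 4, 16, 6]
extract-min → returns -3:
  remove root -3; move last element 6 to root → [6, 4, 16]
  6 vs smaller child 4 at index 1, swap → [4, 6, 16]
insert -18:
  append -18 at index 3 → [4, 6, 16, -18]
  -18 < parent 6 at index 1, swap → [4, -18, 16, 6]
  -18 < parent 4 at index 0, swap → [-18, 4, 16, 6]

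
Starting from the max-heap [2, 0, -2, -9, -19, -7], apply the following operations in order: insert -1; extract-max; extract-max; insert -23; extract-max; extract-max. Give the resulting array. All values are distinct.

[-7, -9, -19, -23]

insert -1:
  append -1 at index 6 → [2, 0, -2, -9, -19, -7, -1]
  -1 > parent -2 at index 2, swap → [2, 0, -1, -9, -19, -7, -2]
extract-max → returns 2:
  remove root 2; move last element -2 to root → [-2, 0, -1, -9, -19, -7]
  -2 vs larger child 0 at index 1, swap → [0, -2, -1, -9, -19, -7]
extract-max → returns 0:
  remove root 0; move last element -7 to root → [-7, -2, -1, -9, -19]
  -7 vs larger child -1 at index 2, swap → [-1, -2, -7, -9, -19]
insert -23:
  append -23 at index 5 → [-1, -2, -7, -9, -19, -23] (no swap needed)
extract-max → returns -1:
  remove root -1; move last element -23 to root → [-23, -2, -7, -9, -19]
  -23 vs larger child -2 at index 1, swap → [-2, -23, -7, -9, -19]
  -23 vs larger child -9 at index 3, swap → [-2, -9, -7, -23, -19]
extract-max → returns -2:
  remove root -2; move last element -19 to root → [-19, -9, -7, -23]
  -19 vs larger child -7 at index 2, swap → [-7, -9, -19, -23]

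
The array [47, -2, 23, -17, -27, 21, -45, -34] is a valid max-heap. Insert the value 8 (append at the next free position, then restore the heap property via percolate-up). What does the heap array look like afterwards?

append 8 at index 8 → [47, -2, 23, -17, -27, 21, -45, -34, 8]
8 > parent -17 at index 3, swap → [47, -2, 23, 8, -27, 21, -45, -34, -17]
8 > parent -2 at index 1, swap → [47, 8, 23, -2, -27, 21, -45, -34, -17]

[47, 8, 23, -2, -27, 21, -45, -34, -17]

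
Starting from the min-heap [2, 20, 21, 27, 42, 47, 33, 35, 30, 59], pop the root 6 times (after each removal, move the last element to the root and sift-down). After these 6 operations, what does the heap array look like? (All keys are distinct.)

extract-min #1 returns 2:
  remove root 2; move last element 59 to root → [59, 20, 21, 27, 42, 47, 33, 35, 30]
  59 vs smaller child 20 at index 1, swap → [20, 59, 21, 27, 42, 47, 33, 35, 30]
  59 vs smaller child 27 at index 3, swap → [20, 27, 21, 59, 42, 47, 33, 35, 30]
  59 vs smaller child 30 at index 8, swap → [20, 27, 21, 30, 42, 47, 33, 35, 59]
extract-min #2 returns 20:
  remove root 20; move last element 59 to root → [59, 27, 21, 30, 42, 47, 33, 35]
  59 vs smaller child 21 at index 2, swap → [21, 27, 59, 30, 42, 47, 33, 35]
  59 vs smaller child 33 at index 6, swap → [21, 27, 33, 30, 42, 47, 59, 35]
extract-min #3 returns 21:
  remove root 21; move last element 35 to root → [35, 27, 33, 30, 42, 47, 59]
  35 vs smaller child 27 at index 1, swap → [27, 35, 33, 30, 42, 47, 59]
  35 vs smaller child 30 at index 3, swap → [27, 30, 33, 35, 42, 47, 59]
extract-min #4 returns 27:
  remove root 27; move last element 59 to root → [59, 30, 33, 35, 42, 47]
  59 vs smaller child 30 at index 1, swap → [30, 59, 33, 35, 42, 47]
  59 vs smaller child 35 at index 3, swap → [30, 35, 33, 59, 42, 47]
extract-min #5 returns 30:
  remove root 30; move last element 47 to root → [47, 35, 33, 59, 42]
  47 vs smaller child 33 at index 2, swap → [33, 35, 47, 59, 42]
extract-min #6 returns 33:
  remove root 33; move last element 42 to root → [42, 35, 47, 59]
  42 vs smaller child 35 at index 1, swap → [35, 42, 47, 59]

[35, 42, 47, 59]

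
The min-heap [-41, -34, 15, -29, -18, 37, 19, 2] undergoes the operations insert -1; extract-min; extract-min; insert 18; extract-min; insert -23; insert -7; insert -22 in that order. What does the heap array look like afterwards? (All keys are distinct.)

insert -1:
  append -1 at index 8 → [-41, -34, 15, -29, -18, 37, 19, 2, -1] (no swap needed)
extract-min → returns -41:
  remove root -41; move last element -1 to root → [-1, -34, 15, -29, -18, 37, 19, 2]
  -1 vs smaller child -34 at index 1, swap → [-34, -1, 15, -29, -18, 37, 19, 2]
  -1 vs smaller child -29 at index 3, swap → [-34, -29, 15, -1, -18, 37, 19, 2]
extract-min → returns -34:
  remove root -34; move last element 2 to root → [2, -29, 15, -1, -18, 37, 19]
  2 vs smaller child -29 at index 1, swap → [-29, 2, 15, -1, -18, 37, 19]
  2 vs smaller child -18 at index 4, swap → [-29, -18, 15, -1, 2, 37, 19]
insert 18:
  append 18 at index 7 → [-29, -18, 15, -1, 2, 37, 19, 18] (no swap needed)
extract-min → returns -29:
  remove root -29; move last element 18 to root → [18, -18, 15, -1, 2, 37, 19]
  18 vs smaller child -18 at index 1, swap → [-18, 18, 15, -1, 2, 37, 19]
  18 vs smaller child -1 at index 3, swap → [-18, -1, 15, 18, 2, 37, 19]
insert -23:
  append -23 at index 7 → [-18, -1, 15, 18, 2, 37, 19, -23]
  -23 < parent 18 at index 3, swap → [-18, -1, 15, -23, 2, 37, 19, 18]
  -23 < parent -1 at index 1, swap → [-18, -23, 15, -1, 2, 37, 19, 18]
  -23 < parent -18 at index 0, swap → [-23, -18, 15, -1, 2, 37, 19, 18]
insert -7:
  append -7 at index 8 → [-23, -18, 15, -1, 2, 37, 19, 18, -7]
  -7 < parent -1 at index 3, swap → [-23, -18, 15, -7, 2, 37, 19, 18, -1]
insert -22:
  append -22 at index 9 → [-23, -18, 15, -7, 2, 37, 19, 18, -1, -22]
  -22 < parent 2 at index 4, swap → [-23, -18, 15, -7, -22, 37, 19, 18, -1, 2]
  -22 < parent -18 at index 1, swap → [-23, -22, 15, -7, -18, 37, 19, 18, -1, 2]

[-23, -22, 15, -7, -18, 37, 19, 18, -1, 2]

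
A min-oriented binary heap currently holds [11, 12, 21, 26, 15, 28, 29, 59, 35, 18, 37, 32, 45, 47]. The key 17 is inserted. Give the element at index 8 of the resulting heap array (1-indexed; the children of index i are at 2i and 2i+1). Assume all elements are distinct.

append 17 at index 15 → [11, 12, 21, 26, 15, 28, 29, 59, 35, 18, 37, 32, 45, 47, 17]
17 < parent 29 at index 7, swap → [11, 12, 21, 26, 15, 28, 17, 59, 35, 18, 37, 32, 45, 47, 29]
17 < parent 21 at index 3, swap → [11, 12, 17, 26, 15, 28, 21, 59, 35, 18, 37, 32, 45, 47, 29]
resulting array: [11, 12, 17, 26, 15, 28, 21, 59, 35, 18, 37, 32, 45, 47, 29]

59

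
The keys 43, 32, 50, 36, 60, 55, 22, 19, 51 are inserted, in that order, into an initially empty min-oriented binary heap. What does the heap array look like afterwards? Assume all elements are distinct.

Insert 43:
  append 43 at index 0 → [43] (no swap needed)
Insert 32:
  append 32 at index 1 → [43, 32]
  32 < parent 43 at index 0, swap → [32, 43]
Insert 50:
  append 50 at index 2 → [32, 43, 50] (no swap needed)
Insert 36:
  append 36 at index 3 → [32, 43, 50, 36]
  36 < parent 43 at index 1, swap → [32, 36, 50, 43]
Insert 60:
  append 60 at index 4 → [32, 36, 50, 43, 60] (no swap needed)
Insert 55:
  append 55 at index 5 → [32, 36, 50, 43, 60, 55] (no swap needed)
Insert 22:
  append 22 at index 6 → [32, 36, 50, 43, 60, 55, 22]
  22 < parent 50 at index 2, swap → [32, 36, 22, 43, 60, 55, 50]
  22 < parent 32 at index 0, swap → [22, 36, 32, 43, 60, 55, 50]
Insert 19:
  append 19 at index 7 → [22, 36, 32, 43, 60, 55, 50, 19]
  19 < parent 43 at index 3, swap → [22, 36, 32, 19, 60, 55, 50, 43]
  19 < parent 36 at index 1, swap → [22, 19, 32, 36, 60, 55, 50, 43]
  19 < parent 22 at index 0, swap → [19, 22, 32, 36, 60, 55, 50, 43]
Insert 51:
  append 51 at index 8 → [19, 22, 32, 36, 60, 55, 50, 43, 51] (no swap needed)

[19, 22, 32, 36, 60, 55, 50, 43, 51]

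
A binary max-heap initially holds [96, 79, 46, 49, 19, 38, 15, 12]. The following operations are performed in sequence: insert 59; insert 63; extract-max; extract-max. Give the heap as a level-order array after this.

[63, 59, 46, 49, 19, 38, 15, 12]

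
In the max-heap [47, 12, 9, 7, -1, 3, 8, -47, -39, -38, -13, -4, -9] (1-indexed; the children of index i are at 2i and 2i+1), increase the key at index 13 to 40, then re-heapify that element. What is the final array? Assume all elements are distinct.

set index 13 from -9 to 40 → [47, 12, 9, 7, -1, 3, 8, -47, -39, -38, -13, -4, 40]
40 > parent 3 at index 6, swap → [47, 12, 9, 7, -1, 40, 8, -47, -39, -38, -13, -4, 3]
40 > parent 9 at index 3, swap → [47, 12, 40, 7, -1, 9, 8, -47, -39, -38, -13, -4, 3]

[47, 12, 40, 7, -1, 9, 8, -47, -39, -38, -13, -4, 3]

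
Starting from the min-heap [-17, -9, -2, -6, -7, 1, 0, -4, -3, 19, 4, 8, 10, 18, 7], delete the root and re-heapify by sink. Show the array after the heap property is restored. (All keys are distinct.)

[-9, -7, -2, -6, 4, 1, 0, -4, -3, 19, 7, 8, 10, 18]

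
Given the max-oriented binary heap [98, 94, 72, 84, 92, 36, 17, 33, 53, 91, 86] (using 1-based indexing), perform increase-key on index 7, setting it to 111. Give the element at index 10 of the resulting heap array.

set index 7 from 17 to 111 → [98, 94, 72, 84, 92, 36, 111, 33, 53, 91, 86]
111 > parent 72 at index 3, swap → [98, 94, 111, 84, 92, 36, 72, 33, 53, 91, 86]
111 > parent 98 at index 1, swap → [111, 94, 98, 84, 92, 36, 72, 33, 53, 91, 86]
resulting array: [111, 94, 98, 84, 92, 36, 72, 33, 53, 91, 86]

91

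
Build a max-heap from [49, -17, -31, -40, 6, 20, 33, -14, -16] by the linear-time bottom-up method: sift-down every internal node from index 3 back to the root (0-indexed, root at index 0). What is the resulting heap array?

[49, 6, 33, -14, -17, 20, -31, -40, -16]

sift down from index 3:
  -40 vs larger child -14 at index 7, swap → [49, -17, -31, -14, 6, 20, 33, -40, -16]
sift down from index 2:
  -31 vs larger child 33 at index 6, swap → [49, -17, 33, -14, 6, 20, -31, -40, -16]
sift down from index 1:
  -17 vs larger child 6 at index 4, swap → [49, 6, 33, -14, -17, 20, -31, -40, -16]
sift down from index 0: already satisfies heap property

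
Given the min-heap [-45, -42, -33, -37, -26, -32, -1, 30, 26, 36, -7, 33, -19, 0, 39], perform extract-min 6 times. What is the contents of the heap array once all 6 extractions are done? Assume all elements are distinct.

[-19, -7, -1, 26, 0, 33, 36, 30, 39]

extract-min #1 returns -45:
  remove root -45; move last element 39 to root → [39, -42, -33, -37, -26, -32, -1, 30, 26, 36, -7, 33, -19, 0]
  39 vs smaller child -42 at index 1, swap → [-42, 39, -33, -37, -26, -32, -1, 30, 26, 36, -7, 33, -19, 0]
  39 vs smaller child -37 at index 3, swap → [-42, -37, -33, 39, -26, -32, -1, 30, 26, 36, -7, 33, -19, 0]
  39 vs smaller child 26 at index 8, swap → [-42, -37, -33, 26, -26, -32, -1, 30, 39, 36, -7, 33, -19, 0]
extract-min #2 returns -42:
  remove root -42; move last element 0 to root → [0, -37, -33, 26, -26, -32, -1, 30, 39, 36, -7, 33, -19]
  0 vs smaller child -37 at index 1, swap → [-37, 0, -33, 26, -26, -32, -1, 30, 39, 36, -7, 33, -19]
  0 vs smaller child -26 at index 4, swap → [-37, -26, -33, 26, 0, -32, -1, 30, 39, 36, -7, 33, -19]
  0 vs smaller child -7 at index 10, swap → [-37, -26, -33, 26, -7, -32, -1, 30, 39, 36, 0, 33, -19]
extract-min #3 returns -37:
  remove root -37; move last element -19 to root → [-19, -26, -33, 26, -7, -32, -1, 30, 39, 36, 0, 33]
  -19 vs smaller child -33 at index 2, swap → [-33, -26, -19, 26, -7, -32, -1, 30, 39, 36, 0, 33]
  -19 vs smaller child -32 at index 5, swap → [-33, -26, -32, 26, -7, -19, -1, 30, 39, 36, 0, 33]
extract-min #4 returns -33:
  remove root -33; move last element 33 to root → [33, -26, -32, 26, -7, -19, -1, 30, 39, 36, 0]
  33 vs smaller child -32 at index 2, swap → [-32, -26, 33, 26, -7, -19, -1, 30, 39, 36, 0]
  33 vs smaller child -19 at index 5, swap → [-32, -26, -19, 26, -7, 33, -1, 30, 39, 36, 0]
extract-min #5 returns -32:
  remove root -32; move last element 0 to root → [0, -26, -19, 26, -7, 33, -1, 30, 39, 36]
  0 vs smaller child -26 at index 1, swap → [-26, 0, -19, 26, -7, 33, -1, 30, 39, 36]
  0 vs smaller child -7 at index 4, swap → [-26, -7, -19, 26, 0, 33, -1, 30, 39, 36]
extract-min #6 returns -26:
  remove root -26; move last element 36 to root → [36, -7, -19, 26, 0, 33, -1, 30, 39]
  36 vs smaller child -19 at index 2, swap → [-19, -7, 36, 26, 0, 33, -1, 30, 39]
  36 vs smaller child -1 at index 6, swap → [-19, -7, -1, 26, 0, 33, 36, 30, 39]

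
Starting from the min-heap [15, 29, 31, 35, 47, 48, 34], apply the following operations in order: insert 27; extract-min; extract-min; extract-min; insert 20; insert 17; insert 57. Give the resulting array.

[17, 34, 20, 35, 47, 48, 31, 57]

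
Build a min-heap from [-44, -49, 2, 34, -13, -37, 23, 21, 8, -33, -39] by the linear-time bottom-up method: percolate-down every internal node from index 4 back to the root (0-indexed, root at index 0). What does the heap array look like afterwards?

[-49, -44, -37, 8, -39, 2, 23, 21, 34, -33, -13]

sift down from index 4:
  -13 vs smaller child -39 at index 10, swap → [-44, -49, 2, 34, -39, -37, 23, 21, 8, -33, -13]
sift down from index 3:
  34 vs smaller child 8 at index 8, swap → [-44, -49, 2, 8, -39, -37, 23, 21, 34, -33, -13]
sift down from index 2:
  2 vs smaller child -37 at index 5, swap → [-44, -49, -37, 8, -39, 2, 23, 21, 34, -33, -13]
sift down from index 1: already satisfies heap property
sift down from index 0:
  -44 vs smaller child -49 at index 1, swap → [-49, -44, -37, 8, -39, 2, 23, 21, 34, -33, -13]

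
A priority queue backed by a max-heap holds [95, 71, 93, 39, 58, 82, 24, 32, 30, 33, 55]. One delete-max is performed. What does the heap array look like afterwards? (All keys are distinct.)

[93, 71, 82, 39, 58, 55, 24, 32, 30, 33]

remove root 95; move last element 55 to root → [55, 71, 93, 39, 58, 82, 24, 32, 30, 33]
55 vs larger child 93 at index 2, swap → [93, 71, 55, 39, 58, 82, 24, 32, 30, 33]
55 vs larger child 82 at index 5, swap → [93, 71, 82, 39, 58, 55, 24, 32, 30, 33]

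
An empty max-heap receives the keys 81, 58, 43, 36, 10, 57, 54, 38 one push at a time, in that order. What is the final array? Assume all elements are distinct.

[81, 58, 57, 38, 10, 43, 54, 36]

Insert 81:
  append 81 at index 0 → [81] (no swap needed)
Insert 58:
  append 58 at index 1 → [81, 58] (no swap needed)
Insert 43:
  append 43 at index 2 → [81, 58, 43] (no swap needed)
Insert 36:
  append 36 at index 3 → [81, 58, 43, 36] (no swap needed)
Insert 10:
  append 10 at index 4 → [81, 58, 43, 36, 10] (no swap needed)
Insert 57:
  append 57 at index 5 → [81, 58, 43, 36, 10, 57]
  57 > parent 43 at index 2, swap → [81, 58, 57, 36, 10, 43]
Insert 54:
  append 54 at index 6 → [81, 58, 57, 36, 10, 43, 54] (no swap needed)
Insert 38:
  append 38 at index 7 → [81, 58, 57, 36, 10, 43, 54, 38]
  38 > parent 36 at index 3, swap → [81, 58, 57, 38, 10, 43, 54, 36]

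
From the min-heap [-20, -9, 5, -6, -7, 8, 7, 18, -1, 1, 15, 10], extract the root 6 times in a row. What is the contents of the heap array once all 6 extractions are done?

[5, 10, 7, 18, 15, 8]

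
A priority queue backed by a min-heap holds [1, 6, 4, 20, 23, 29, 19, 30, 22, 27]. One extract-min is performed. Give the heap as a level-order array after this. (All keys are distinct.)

[4, 6, 19, 20, 23, 29, 27, 30, 22]

remove root 1; move last element 27 to root → [27, 6, 4, 20, 23, 29, 19, 30, 22]
27 vs smaller child 4 at index 2, swap → [4, 6, 27, 20, 23, 29, 19, 30, 22]
27 vs smaller child 19 at index 6, swap → [4, 6, 19, 20, 23, 29, 27, 30, 22]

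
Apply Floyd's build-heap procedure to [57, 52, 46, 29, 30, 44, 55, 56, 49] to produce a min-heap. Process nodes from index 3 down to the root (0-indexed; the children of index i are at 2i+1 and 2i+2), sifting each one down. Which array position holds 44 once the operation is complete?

2

sift down from index 3: already satisfies heap property
sift down from index 2:
  46 vs smaller child 44 at index 5, swap → [57, 52, 44, 29, 30, 46, 55, 56, 49]
sift down from index 1:
  52 vs smaller child 29 at index 3, swap → [57, 29, 44, 52, 30, 46, 55, 56, 49]
  52 vs smaller child 49 at index 8, swap → [57, 29, 44, 49, 30, 46, 55, 56, 52]
sift down from index 0:
  57 vs smaller child 29 at index 1, swap → [29, 57, 44, 49, 30, 46, 55, 56, 52]
  57 vs smaller child 30 at index 4, swap → [29, 30, 44, 49, 57, 46, 55, 56, 52]
resulting array: [29, 30, 44, 49, 57, 46, 55, 56, 52]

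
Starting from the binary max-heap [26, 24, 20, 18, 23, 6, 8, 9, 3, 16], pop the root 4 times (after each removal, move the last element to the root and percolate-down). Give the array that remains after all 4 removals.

[18, 16, 8, 9, 3, 6]

extract-max #1 returns 26:
  remove root 26; move last element 16 to root → [16, 24, 20, 18, 23, 6, 8, 9, 3]
  16 vs larger child 24 at index 1, swap → [24, 16, 20, 18, 23, 6, 8, 9, 3]
  16 vs larger child 23 at index 4, swap → [24, 23, 20, 18, 16, 6, 8, 9, 3]
extract-max #2 returns 24:
  remove root 24; move last element 3 to root → [3, 23, 20, 18, 16, 6, 8, 9]
  3 vs larger child 23 at index 1, swap → [23, 3, 20, 18, 16, 6, 8, 9]
  3 vs larger child 18 at index 3, swap → [23, 18, 20, 3, 16, 6, 8, 9]
  3 vs only child 9 at index 7, swap → [23, 18, 20, 9, 16, 6, 8, 3]
extract-max #3 returns 23:
  remove root 23; move last element 3 to root → [3, 18, 20, 9, 16, 6, 8]
  3 vs larger child 20 at index 2, swap → [20, 18, 3, 9, 16, 6, 8]
  3 vs larger child 8 at index 6, swap → [20, 18, 8, 9, 16, 6, 3]
extract-max #4 returns 20:
  remove root 20; move last element 3 to root → [3, 18, 8, 9, 16, 6]
  3 vs larger child 18 at index 1, swap → [18, 3, 8, 9, 16, 6]
  3 vs larger child 16 at index 4, swap → [18, 16, 8, 9, 3, 6]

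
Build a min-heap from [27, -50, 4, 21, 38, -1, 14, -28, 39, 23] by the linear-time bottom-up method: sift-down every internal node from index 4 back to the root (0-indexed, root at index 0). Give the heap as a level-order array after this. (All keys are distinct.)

[-50, -28, -1, 21, 23, 4, 14, 27, 39, 38]

sift down from index 4:
  38 vs only child 23 at index 9, swap → [27, -50, 4, 21, 23, -1, 14, -28, 39, 38]
sift down from index 3:
  21 vs smaller child -28 at index 7, swap → [27, -50, 4, -28, 23, -1, 14, 21, 39, 38]
sift down from index 2:
  4 vs smaller child -1 at index 5, swap → [27, -50, -1, -28, 23, 4, 14, 21, 39, 38]
sift down from index 1: already satisfies heap property
sift down from index 0:
  27 vs smaller child -50 at index 1, swap → [-50, 27, -1, -28, 23, 4, 14, 21, 39, 38]
  27 vs smaller child -28 at index 3, swap → [-50, -28, -1, 27, 23, 4, 14, 21, 39, 38]
  27 vs smaller child 21 at index 7, swap → [-50, -28, -1, 21, 23, 4, 14, 27, 39, 38]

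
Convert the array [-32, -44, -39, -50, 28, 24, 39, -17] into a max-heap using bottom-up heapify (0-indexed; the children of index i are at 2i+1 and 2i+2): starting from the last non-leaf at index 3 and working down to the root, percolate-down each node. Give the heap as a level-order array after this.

[39, 28, 24, -17, -44, -32, -39, -50]

sift down from index 3:
  -50 vs only child -17 at index 7, swap → [-32, -44, -39, -17, 28, 24, 39, -50]
sift down from index 2:
  -39 vs larger child 39 at index 6, swap → [-32, -44, 39, -17, 28, 24, -39, -50]
sift down from index 1:
  -44 vs larger child 28 at index 4, swap → [-32, 28, 39, -17, -44, 24, -39, -50]
sift down from index 0:
  -32 vs larger child 39 at index 2, swap → [39, 28, -32, -17, -44, 24, -39, -50]
  -32 vs larger child 24 at index 5, swap → [39, 28, 24, -17, -44, -32, -39, -50]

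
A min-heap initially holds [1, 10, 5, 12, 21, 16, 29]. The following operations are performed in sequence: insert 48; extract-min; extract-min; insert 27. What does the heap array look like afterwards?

insert 48:
  append 48 at index 7 → [1, 10, 5, 12, 21, 16, 29, 48] (no swap needed)
extract-min → returns 1:
  remove root 1; move last element 48 to root → [48, 10, 5, 12, 21, 16, 29]
  48 vs smaller child 5 at index 2, swap → [5, 10, 48, 12, 21, 16, 29]
  48 vs smaller child 16 at index 5, swap → [5, 10, 16, 12, 21, 48, 29]
extract-min → returns 5:
  remove root 5; move last element 29 to root → [29, 10, 16, 12, 21, 48]
  29 vs smaller child 10 at index 1, swap → [10, 29, 16, 12, 21, 48]
  29 vs smaller child 12 at index 3, swap → [10, 12, 16, 29, 21, 48]
insert 27:
  append 27 at index 6 → [10, 12, 16, 29, 21, 48, 27] (no swap needed)

[10, 12, 16, 29, 21, 48, 27]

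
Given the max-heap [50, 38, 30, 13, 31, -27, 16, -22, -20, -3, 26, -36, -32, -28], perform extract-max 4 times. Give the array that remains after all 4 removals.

extract-max #1 returns 50:
  remove root 50; move last element -28 to root → [-28, 38, 30, 13, 31, -27, 16, -22, -20, -3, 26, -36, -32]
  -28 vs larger child 38 at index 1, swap → [38, -28, 30, 13, 31, -27, 16, -22, -20, -3, 26, -36, -32]
  -28 vs larger child 31 at index 4, swap → [38, 31, 30, 13, -28, -27, 16, -22, -20, -3, 26, -36, -32]
  -28 vs larger child 26 at index 10, swap → [38, 31, 30, 13, 26, -27, 16, -22, -20, -3, -28, -36, -32]
extract-max #2 returns 38:
  remove root 38; move last element -32 to root → [-32, 31, 30, 13, 26, -27, 16, -22, -20, -3, -28, -36]
  -32 vs larger child 31 at index 1, swap → [31, -32, 30, 13, 26, -27, 16, -22, -20, -3, -28, -36]
  -32 vs larger child 26 at index 4, swap → [31, 26, 30, 13, -32, -27, 16, -22, -20, -3, -28, -36]
  -32 vs larger child -3 at index 9, swap → [31, 26, 30, 13, -3, -27, 16, -22, -20, -32, -28, -36]
extract-max #3 returns 31:
  remove root 31; move last element -36 to root → [-36, 26, 30, 13, -3, -27, 16, -22, -20, -32, -28]
  -36 vs larger child 30 at index 2, swap → [30, 26, -36, 13, -3, -27, 16, -22, -20, -32, -28]
  -36 vs larger child 16 at index 6, swap → [30, 26, 16, 13, -3, -27, -36, -22, -20, -32, -28]
extract-max #4 returns 30:
  remove root 30; move last element -28 to root → [-28, 26, 16, 13, -3, -27, -36, -22, -20, -32]
  -28 vs larger child 26 at index 1, swap → [26, -28, 16, 13, -3, -27, -36, -22, -20, -32]
  -28 vs larger child 13 at index 3, swap → [26, 13, 16, -28, -3, -27, -36, -22, -20, -32]
  -28 vs larger child -20 at index 8, swap → [26, 13, 16, -20, -3, -27, -36, -22, -28, -32]

[26, 13, 16, -20, -3, -27, -36, -22, -28, -32]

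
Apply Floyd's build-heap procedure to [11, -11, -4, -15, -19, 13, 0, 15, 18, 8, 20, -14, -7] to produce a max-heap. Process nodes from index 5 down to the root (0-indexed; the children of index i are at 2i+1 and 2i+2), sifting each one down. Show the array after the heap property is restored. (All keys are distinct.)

[20, 18, 13, 15, 8, -4, 0, 11, -15, -11, -19, -14, -7]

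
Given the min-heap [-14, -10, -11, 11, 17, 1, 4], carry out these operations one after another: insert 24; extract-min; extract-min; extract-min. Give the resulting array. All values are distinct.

[1, 4, 24, 11, 17]

insert 24:
  append 24 at index 7 → [-14, -10, -11, 11, 17, 1, 4, 24] (no swap needed)
extract-min → returns -14:
  remove root -14; move last element 24 to root → [24, -10, -11, 11, 17, 1, 4]
  24 vs smaller child -11 at index 2, swap → [-11, -10, 24, 11, 17, 1, 4]
  24 vs smaller child 1 at index 5, swap → [-11, -10, 1, 11, 17, 24, 4]
extract-min → returns -11:
  remove root -11; move last element 4 to root → [4, -10, 1, 11, 17, 24]
  4 vs smaller child -10 at index 1, swap → [-10, 4, 1, 11, 17, 24]
extract-min → returns -10:
  remove root -10; move last element 24 to root → [24, 4, 1, 11, 17]
  24 vs smaller child 1 at index 2, swap → [1, 4, 24, 11, 17]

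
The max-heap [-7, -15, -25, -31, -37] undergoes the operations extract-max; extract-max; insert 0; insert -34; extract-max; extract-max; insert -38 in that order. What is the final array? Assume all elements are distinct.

[-31, -34, -37, -38]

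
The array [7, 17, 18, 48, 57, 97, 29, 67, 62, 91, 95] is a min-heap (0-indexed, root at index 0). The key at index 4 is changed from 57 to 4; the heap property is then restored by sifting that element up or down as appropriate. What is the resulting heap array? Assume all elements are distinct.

set index 4 from 57 to 4 → [7, 17, 18, 48, 4, 97, 29, 67, 62, 91, 95]
4 < parent 17 at index 1, swap → [7, 4, 18, 48, 17, 97, 29, 67, 62, 91, 95]
4 < parent 7 at index 0, swap → [4, 7, 18, 48, 17, 97, 29, 67, 62, 91, 95]

[4, 7, 18, 48, 17, 97, 29, 67, 62, 91, 95]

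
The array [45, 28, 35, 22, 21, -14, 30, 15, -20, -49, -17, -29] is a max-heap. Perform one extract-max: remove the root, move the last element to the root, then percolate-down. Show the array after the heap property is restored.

remove root 45; move last element -29 to root → [-29, 28, 35, 22, 21, -14, 30, 15, -20, -49, -17]
-29 vs larger child 35 at index 2, swap → [35, 28, -29, 22, 21, -14, 30, 15, -20, -49, -17]
-29 vs larger child 30 at index 6, swap → [35, 28, 30, 22, 21, -14, -29, 15, -20, -49, -17]

[35, 28, 30, 22, 21, -14, -29, 15, -20, -49, -17]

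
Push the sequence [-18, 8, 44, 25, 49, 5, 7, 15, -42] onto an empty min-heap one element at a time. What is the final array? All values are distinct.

[-42, -18, 5, 8, 49, 44, 7, 25, 15]

Insert -18:
  append -18 at index 0 → [-18] (no swap needed)
Insert 8:
  append 8 at index 1 → [-18, 8] (no swap needed)
Insert 44:
  append 44 at index 2 → [-18, 8, 44] (no swap needed)
Insert 25:
  append 25 at index 3 → [-18, 8, 44, 25] (no swap needed)
Insert 49:
  append 49 at index 4 → [-18, 8, 44, 25, 49] (no swap needed)
Insert 5:
  append 5 at index 5 → [-18, 8, 44, 25, 49, 5]
  5 < parent 44 at index 2, swap → [-18, 8, 5, 25, 49, 44]
Insert 7:
  append 7 at index 6 → [-18, 8, 5, 25, 49, 44, 7] (no swap needed)
Insert 15:
  append 15 at index 7 → [-18, 8, 5, 25, 49, 44, 7, 15]
  15 < parent 25 at index 3, swap → [-18, 8, 5, 15, 49, 44, 7, 25]
Insert -42:
  append -42 at index 8 → [-18, 8, 5, 15, 49, 44, 7, 25, -42]
  -42 < parent 15 at index 3, swap → [-18, 8, 5, -42, 49, 44, 7, 25, 15]
  -42 < parent 8 at index 1, swap → [-18, -42, 5, 8, 49, 44, 7, 25, 15]
  -42 < parent -18 at index 0, swap → [-42, -18, 5, 8, 49, 44, 7, 25, 15]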